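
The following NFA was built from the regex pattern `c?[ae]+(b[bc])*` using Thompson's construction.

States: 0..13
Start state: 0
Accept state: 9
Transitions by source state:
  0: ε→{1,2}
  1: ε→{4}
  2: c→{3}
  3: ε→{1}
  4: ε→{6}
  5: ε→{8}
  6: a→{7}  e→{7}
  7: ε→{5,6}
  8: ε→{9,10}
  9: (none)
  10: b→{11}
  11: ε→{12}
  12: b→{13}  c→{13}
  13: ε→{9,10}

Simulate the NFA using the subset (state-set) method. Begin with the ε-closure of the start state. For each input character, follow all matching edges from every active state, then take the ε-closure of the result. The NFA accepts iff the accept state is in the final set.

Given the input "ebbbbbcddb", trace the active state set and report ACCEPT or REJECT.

start: ε-closure({0}) = {0,1,2,4,6}
'e' @ 1: {5,6,7,8,9,10}  ✓accept
'b' @ 2: {11,12}
'b' @ 3: {9,10,13}  ✓accept
'b' @ 4: {11,12}
'b' @ 5: {9,10,13}  ✓accept
'b' @ 6: {11,12}
'c' @ 7: {9,10,13}  ✓accept
'd' @ 8: {}  — state set empty
rest 'db' ignored (set empty)
after full input: {}  (accept=9 not in)

Answer: REJECT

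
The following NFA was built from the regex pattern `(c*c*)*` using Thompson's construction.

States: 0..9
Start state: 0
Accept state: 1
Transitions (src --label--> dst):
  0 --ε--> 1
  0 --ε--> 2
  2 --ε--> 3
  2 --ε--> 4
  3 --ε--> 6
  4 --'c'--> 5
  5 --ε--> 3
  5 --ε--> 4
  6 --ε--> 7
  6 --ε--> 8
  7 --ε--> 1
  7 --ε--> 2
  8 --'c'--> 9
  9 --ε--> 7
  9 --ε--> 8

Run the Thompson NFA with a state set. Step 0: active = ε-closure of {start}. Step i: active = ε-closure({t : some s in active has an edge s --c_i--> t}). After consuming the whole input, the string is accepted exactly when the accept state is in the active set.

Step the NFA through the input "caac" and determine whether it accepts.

S₀ = ε-closure({0}) = {0,1,2,3,4,6,7,8}
'c' @ 1: {1,2,3,4,5,6,7,8,9}  ✓accept
'a' @ 2: {}  — no active states
rest 'ac' ignored (set empty)
end set {} — state 1 not in

Answer: REJECT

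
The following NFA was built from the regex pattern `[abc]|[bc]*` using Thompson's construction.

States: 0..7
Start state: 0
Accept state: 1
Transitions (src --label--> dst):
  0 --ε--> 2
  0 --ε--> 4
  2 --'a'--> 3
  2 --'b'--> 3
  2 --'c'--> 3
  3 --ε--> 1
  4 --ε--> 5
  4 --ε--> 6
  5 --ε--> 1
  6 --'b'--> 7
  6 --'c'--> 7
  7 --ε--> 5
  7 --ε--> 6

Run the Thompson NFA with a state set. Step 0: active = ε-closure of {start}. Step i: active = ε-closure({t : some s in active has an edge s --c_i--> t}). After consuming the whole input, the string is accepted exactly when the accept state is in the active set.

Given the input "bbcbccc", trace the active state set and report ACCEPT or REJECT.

initial (ε-close {0}): {0,1,2,4,5,6}
'b' @ 1: {1,3,5,6,7}  ✓accept
'b' @ 2: {1,5,6,7}  ✓accept
'c' @ 3: {1,5,6,7}  ✓accept
'b' @ 4: {1,5,6,7}  ✓accept
'c' @ 5: {1,5,6,7}  ✓accept
'c' @ 6: {1,5,6,7}  ✓accept
'c' @ 7: {1,5,6,7}  ✓accept
end set {1,5,6,7} — state 1 in

Answer: ACCEPT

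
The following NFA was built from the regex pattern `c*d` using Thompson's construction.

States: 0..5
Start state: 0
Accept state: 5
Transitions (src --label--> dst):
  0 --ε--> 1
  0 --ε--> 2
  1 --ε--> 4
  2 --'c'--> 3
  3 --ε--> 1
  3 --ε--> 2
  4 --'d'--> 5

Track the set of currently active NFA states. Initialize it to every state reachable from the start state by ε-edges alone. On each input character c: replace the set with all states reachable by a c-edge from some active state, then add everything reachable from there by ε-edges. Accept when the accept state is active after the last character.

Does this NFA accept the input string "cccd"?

Answer: ACCEPT

Steps:
start: ε-closure({0}) = {0,1,2,4}
'c' @ 1: {1,2,3,4}
'c' @ 2: {1,2,3,4}
'c' @ 3: {1,2,3,4}
'd' @ 4: {5}  [accepting]
end set {5} — state 5 in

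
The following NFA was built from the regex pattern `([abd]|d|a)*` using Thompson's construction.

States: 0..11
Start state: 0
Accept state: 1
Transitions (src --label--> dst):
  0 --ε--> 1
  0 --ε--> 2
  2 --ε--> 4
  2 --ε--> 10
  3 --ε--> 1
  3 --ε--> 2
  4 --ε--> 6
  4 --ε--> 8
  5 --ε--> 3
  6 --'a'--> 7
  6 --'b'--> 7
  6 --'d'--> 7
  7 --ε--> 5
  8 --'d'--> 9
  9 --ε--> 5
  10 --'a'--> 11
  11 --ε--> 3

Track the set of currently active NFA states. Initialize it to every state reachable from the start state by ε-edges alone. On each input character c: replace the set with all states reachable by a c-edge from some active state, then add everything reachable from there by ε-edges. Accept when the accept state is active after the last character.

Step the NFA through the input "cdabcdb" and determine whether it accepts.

S₀ = ε-closure({0}) = {0,1,2,4,6,8,10}
'c' @ 1: {}  — state set empty
rest 'dabcdb' ignored (set empty)
final: {}; accept 1 not in set

Answer: REJECT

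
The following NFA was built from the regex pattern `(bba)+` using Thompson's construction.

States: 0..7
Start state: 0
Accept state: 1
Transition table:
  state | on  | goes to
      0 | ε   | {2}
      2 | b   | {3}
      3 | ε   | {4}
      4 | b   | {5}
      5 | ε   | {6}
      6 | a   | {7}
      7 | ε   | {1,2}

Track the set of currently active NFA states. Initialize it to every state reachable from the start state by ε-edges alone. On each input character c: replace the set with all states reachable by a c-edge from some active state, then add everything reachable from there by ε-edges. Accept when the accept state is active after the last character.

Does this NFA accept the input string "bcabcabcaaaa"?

S₀ = ε-closure({0}) = {0,2}
'b' @ 1: {3,4}
'c' @ 2: {}  — state set empty
rest 'abcabcaaaa' ignored (set empty)
final: {}; accept 1 not in set

Answer: REJECT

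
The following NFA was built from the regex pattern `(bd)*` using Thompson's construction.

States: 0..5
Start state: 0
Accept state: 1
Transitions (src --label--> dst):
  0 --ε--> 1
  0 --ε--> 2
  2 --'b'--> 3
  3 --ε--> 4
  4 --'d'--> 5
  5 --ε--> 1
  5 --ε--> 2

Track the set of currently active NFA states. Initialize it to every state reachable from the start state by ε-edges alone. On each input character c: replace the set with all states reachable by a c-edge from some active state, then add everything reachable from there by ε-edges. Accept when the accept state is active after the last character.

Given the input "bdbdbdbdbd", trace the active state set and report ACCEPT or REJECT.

Answer: ACCEPT

Steps:
S₀ = ε-closure({0}) = {0,1,2}
'b' @ 1: {3,4}
'd' @ 2: {1,2,5}  (accept∈set)
'b' @ 3: {3,4}
'd' @ 4: {1,2,5}  (accept∈set)
'b' @ 5: {3,4}
'd' @ 6: {1,2,5}  (accept∈set)
'b' @ 7: {3,4}
'd' @ 8: {1,2,5}  (accept∈set)
'b' @ 9: {3,4}
'd' @ 10: {1,2,5}  (accept∈set)
after full input: {1,2,5}  (accept=1 in)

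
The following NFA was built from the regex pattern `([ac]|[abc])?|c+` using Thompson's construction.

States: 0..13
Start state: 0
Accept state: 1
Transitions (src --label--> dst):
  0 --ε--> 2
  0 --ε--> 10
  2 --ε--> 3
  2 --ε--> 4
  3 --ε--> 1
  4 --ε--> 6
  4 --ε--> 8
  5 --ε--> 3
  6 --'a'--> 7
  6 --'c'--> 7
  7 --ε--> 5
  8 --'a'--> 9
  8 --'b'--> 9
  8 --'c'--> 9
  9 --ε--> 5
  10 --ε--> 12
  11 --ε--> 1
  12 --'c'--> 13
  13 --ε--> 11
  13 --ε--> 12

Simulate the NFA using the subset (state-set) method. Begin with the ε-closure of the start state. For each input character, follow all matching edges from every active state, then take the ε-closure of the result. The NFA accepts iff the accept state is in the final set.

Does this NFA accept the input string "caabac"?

Answer: REJECT

Steps:
S₀ = ε-closure({0}) = {0,1,2,3,4,6,8,10,12}
'c' @ 1: {1,3,5,7,9,11,12,13}  ✓accept
'a' @ 2: {}  — state set empty
rest 'abac' ignored (set empty)
after full input: {}  (accept=1 not in)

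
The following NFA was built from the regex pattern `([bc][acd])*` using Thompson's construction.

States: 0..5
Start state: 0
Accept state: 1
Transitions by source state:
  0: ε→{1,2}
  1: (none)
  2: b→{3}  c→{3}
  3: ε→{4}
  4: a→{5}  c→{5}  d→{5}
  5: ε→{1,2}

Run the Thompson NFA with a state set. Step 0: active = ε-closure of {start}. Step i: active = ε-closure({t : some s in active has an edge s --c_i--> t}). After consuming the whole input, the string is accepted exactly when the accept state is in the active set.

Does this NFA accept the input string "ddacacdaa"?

start: ε-closure({0}) = {0,1,2}
'd' @ 1: {}  — no active states
rest 'dacacdaa' ignored (set empty)
final: {}; accept 1 not in set

Answer: REJECT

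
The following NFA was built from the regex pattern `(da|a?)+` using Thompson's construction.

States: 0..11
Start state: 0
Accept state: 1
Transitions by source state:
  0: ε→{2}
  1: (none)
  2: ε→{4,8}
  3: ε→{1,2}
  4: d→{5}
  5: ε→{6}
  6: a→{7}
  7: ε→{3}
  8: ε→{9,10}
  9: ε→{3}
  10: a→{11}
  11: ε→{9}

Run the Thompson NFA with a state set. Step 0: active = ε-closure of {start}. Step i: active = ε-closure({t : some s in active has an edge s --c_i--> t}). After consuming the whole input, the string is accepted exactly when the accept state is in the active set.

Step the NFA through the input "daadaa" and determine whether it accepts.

Answer: ACCEPT

Steps:
S₀ = ε-closure({0}) = {0,1,2,3,4,8,9,10}
'd' @ 1: {5,6}
'a' @ 2: {1,2,3,4,7,8,9,10}  ✓accept
'a' @ 3: {1,2,3,4,8,9,10,11}  ✓accept
'd' @ 4: {5,6}
'a' @ 5: {1,2,3,4,7,8,9,10}  ✓accept
'a' @ 6: {1,2,3,4,8,9,10,11}  ✓accept
after full input: {1,2,3,4,8,9,10,11}  (accept=1 in)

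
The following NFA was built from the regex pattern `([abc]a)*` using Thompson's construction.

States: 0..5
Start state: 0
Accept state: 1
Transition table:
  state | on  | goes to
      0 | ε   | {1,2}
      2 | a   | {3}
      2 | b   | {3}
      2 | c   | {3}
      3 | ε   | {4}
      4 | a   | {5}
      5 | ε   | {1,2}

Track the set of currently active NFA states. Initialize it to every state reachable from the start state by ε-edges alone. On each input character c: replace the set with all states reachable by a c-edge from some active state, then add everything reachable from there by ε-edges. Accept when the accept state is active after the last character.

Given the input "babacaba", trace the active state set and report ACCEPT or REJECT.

Answer: ACCEPT

Trace:
start: ε-closure({0}) = {0,1,2}
'b' @ 1: {3,4}
'a' @ 2: {1,2,5}  (accept∈set)
'b' @ 3: {3,4}
'a' @ 4: {1,2,5}  (accept∈set)
'c' @ 5: {3,4}
'a' @ 6: {1,2,5}  (accept∈set)
'b' @ 7: {3,4}
'a' @ 8: {1,2,5}  (accept∈set)
final: {1,2,5}; accept 1 in set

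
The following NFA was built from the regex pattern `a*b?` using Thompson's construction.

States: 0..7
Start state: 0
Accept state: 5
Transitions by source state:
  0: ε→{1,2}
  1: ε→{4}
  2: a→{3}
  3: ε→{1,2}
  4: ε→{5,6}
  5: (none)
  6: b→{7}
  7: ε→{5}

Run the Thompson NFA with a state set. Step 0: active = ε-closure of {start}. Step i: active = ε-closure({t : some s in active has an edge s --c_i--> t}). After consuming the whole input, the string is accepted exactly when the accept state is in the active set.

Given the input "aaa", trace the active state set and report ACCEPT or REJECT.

Answer: ACCEPT

Trace:
initial (ε-close {0}): {0,1,2,4,5,6}
'a' @ 1: {1,2,3,4,5,6}  [accepting]
'a' @ 2: {1,2,3,4,5,6}  [accepting]
'a' @ 3: {1,2,3,4,5,6}  [accepting]
end set {1,2,3,4,5,6} — state 5 in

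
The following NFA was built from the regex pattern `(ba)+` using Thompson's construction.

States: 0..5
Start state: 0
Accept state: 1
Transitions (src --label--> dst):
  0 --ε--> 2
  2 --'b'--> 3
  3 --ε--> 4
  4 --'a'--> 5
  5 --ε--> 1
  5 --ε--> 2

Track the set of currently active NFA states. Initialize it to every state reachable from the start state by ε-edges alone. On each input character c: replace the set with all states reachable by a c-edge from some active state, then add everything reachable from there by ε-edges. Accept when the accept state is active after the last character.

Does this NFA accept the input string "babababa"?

Answer: ACCEPT

Trace:
initial (ε-close {0}): {0,2}
'b' @ 1: {3,4}
'a' @ 2: {1,2,5}  (accept∈set)
'b' @ 3: {3,4}
'a' @ 4: {1,2,5}  (accept∈set)
'b' @ 5: {3,4}
'a' @ 6: {1,2,5}  (accept∈set)
'b' @ 7: {3,4}
'a' @ 8: {1,2,5}  (accept∈set)
end set {1,2,5} — state 1 in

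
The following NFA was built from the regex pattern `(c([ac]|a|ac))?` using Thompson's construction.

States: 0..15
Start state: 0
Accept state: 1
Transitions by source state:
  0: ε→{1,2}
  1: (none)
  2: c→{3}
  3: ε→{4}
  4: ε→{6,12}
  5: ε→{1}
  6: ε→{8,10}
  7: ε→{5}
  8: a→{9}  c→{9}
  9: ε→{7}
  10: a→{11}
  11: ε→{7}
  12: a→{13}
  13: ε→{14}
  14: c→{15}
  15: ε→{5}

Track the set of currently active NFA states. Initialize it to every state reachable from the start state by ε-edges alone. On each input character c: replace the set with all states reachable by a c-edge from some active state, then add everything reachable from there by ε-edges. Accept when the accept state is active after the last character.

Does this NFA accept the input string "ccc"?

start: ε-closure({0}) = {0,1,2}
'c' @ 1: {3,4,6,8,10,12}
'c' @ 2: {1,5,7,9}  [accepting]
'c' @ 3: {}  — dead — no transitions
final: {}; accept 1 not in set

Answer: REJECT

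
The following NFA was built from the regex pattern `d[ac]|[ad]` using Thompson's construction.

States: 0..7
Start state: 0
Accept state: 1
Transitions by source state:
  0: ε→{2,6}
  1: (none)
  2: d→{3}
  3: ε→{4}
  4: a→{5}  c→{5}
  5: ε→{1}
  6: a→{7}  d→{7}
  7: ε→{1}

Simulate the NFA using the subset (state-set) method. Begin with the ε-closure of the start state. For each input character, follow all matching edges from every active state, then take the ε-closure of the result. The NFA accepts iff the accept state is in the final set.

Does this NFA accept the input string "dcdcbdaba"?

Answer: REJECT

Steps:
initial (ε-close {0}): {0,2,6}
'd' @ 1: {1,3,4,7}  [accepting]
'c' @ 2: {1,5}  [accepting]
'd' @ 3: {}  — no active states
rest 'cbdaba' ignored (set empty)
end set {} — state 1 not in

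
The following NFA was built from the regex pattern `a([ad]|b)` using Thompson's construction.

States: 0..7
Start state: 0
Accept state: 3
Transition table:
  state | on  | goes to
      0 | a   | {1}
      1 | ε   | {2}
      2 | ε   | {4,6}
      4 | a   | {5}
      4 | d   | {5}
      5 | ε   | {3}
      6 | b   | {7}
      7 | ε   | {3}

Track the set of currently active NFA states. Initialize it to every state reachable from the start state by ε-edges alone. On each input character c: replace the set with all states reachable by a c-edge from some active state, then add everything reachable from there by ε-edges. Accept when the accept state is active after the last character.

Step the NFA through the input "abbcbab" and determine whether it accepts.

S₀ = ε-closure({0}) = {0}
'a' @ 1: {1,2,4,6}
'b' @ 2: {3,7}  [accepting]
'b' @ 3: {}  — dead — no transitions
rest 'cbab' ignored (set empty)
after full input: {}  (accept=3 not in)

Answer: REJECT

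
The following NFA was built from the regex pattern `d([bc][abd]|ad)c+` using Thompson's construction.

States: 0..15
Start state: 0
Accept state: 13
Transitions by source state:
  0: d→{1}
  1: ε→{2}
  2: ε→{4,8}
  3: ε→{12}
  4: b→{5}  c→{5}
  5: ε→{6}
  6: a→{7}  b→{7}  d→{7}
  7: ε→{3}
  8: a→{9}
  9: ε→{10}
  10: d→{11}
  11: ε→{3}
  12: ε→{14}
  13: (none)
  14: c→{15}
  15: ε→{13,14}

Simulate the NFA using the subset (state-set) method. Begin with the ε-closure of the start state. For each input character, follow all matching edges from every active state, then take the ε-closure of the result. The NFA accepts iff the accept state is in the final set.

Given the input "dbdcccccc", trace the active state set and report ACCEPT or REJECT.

Answer: ACCEPT

Trace:
initial (ε-close {0}): {0}
'd' @ 1: {1,2,4,8}
'b' @ 2: {5,6}
'd' @ 3: {3,7,12,14}
'c' @ 4: {13,14,15}  ✓accept
'c' @ 5: {13,14,15}  ✓accept
'c' @ 6: {13,14,15}  ✓accept
'c' @ 7: {13,14,15}  ✓accept
'c' @ 8: {13,14,15}  ✓accept
'c' @ 9: {13,14,15}  ✓accept
final: {13,14,15}; accept 13 in set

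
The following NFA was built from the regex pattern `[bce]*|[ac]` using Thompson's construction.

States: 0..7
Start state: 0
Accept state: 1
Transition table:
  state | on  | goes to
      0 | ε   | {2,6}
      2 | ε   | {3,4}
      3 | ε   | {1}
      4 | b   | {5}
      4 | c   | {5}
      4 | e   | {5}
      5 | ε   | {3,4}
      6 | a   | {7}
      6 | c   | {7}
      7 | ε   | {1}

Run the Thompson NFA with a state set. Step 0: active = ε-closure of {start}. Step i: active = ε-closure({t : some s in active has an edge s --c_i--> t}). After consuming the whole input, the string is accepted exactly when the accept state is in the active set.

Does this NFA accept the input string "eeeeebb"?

Answer: ACCEPT

Steps:
S₀ = ε-closure({0}) = {0,1,2,3,4,6}
'e' @ 1: {1,3,4,5}  (accept∈set)
'e' @ 2: {1,3,4,5}  (accept∈set)
'e' @ 3: {1,3,4,5}  (accept∈set)
'e' @ 4: {1,3,4,5}  (accept∈set)
'e' @ 5: {1,3,4,5}  (accept∈set)
'b' @ 6: {1,3,4,5}  (accept∈set)
'b' @ 7: {1,3,4,5}  (accept∈set)
final: {1,3,4,5}; accept 1 in set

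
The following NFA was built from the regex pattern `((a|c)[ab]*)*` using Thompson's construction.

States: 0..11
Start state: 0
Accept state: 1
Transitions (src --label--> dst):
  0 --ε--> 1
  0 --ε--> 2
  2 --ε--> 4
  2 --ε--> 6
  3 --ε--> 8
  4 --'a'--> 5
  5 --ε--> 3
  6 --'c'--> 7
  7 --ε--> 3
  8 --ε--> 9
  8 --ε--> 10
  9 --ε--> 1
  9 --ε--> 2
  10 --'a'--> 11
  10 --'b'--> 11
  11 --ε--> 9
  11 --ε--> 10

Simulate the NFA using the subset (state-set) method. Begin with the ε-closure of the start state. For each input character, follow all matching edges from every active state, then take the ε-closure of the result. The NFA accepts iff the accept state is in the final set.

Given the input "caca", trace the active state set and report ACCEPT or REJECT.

initial (ε-close {0}): {0,1,2,4,6}
'c' @ 1: {1,2,3,4,6,7,8,9,10}  (accept∈set)
'a' @ 2: {1,2,3,4,5,6,8,9,10,11}  (accept∈set)
'c' @ 3: {1,2,3,4,6,7,8,9,10}  (accept∈set)
'a' @ 4: {1,2,3,4,5,6,8,9,10,11}  (accept∈set)
end set {1,2,3,4,5,6,8,9,10,11} — state 1 in

Answer: ACCEPT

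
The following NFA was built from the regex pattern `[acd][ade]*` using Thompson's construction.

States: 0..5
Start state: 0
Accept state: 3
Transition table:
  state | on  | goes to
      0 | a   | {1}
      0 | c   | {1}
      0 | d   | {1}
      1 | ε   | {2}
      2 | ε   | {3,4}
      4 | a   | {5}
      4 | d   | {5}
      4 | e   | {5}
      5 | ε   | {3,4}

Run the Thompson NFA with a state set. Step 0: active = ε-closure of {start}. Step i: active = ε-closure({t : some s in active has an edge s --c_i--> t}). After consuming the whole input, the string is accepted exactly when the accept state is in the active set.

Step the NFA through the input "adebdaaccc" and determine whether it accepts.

start: ε-closure({0}) = {0}
'a' @ 1: {1,2,3,4}  [accepting]
'd' @ 2: {3,4,5}  [accepting]
'e' @ 3: {3,4,5}  [accepting]
'b' @ 4: {}  — no active states
rest 'daaccc' ignored (set empty)
final: {}; accept 3 not in set

Answer: REJECT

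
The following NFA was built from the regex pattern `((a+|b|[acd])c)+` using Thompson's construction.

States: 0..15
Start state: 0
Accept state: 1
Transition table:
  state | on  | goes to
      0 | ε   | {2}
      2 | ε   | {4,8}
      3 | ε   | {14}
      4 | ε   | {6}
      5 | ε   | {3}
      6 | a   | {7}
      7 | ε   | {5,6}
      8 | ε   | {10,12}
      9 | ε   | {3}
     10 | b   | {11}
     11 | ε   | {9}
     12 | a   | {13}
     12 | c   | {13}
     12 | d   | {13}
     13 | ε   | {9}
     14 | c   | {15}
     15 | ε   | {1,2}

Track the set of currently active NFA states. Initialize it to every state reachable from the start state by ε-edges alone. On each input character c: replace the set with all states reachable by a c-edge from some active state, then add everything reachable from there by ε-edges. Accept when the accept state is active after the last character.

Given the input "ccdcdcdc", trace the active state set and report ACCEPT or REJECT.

Answer: ACCEPT

Derivation:
start: ε-closure({0}) = {0,2,4,6,8,10,12}
'c' @ 1: {3,9,13,14}
'c' @ 2: {1,2,4,6,8,10,12,15}  ✓accept
'd' @ 3: {3,9,13,14}
'c' @ 4: {1,2,4,6,8,10,12,15}  ✓accept
'd' @ 5: {3,9,13,14}
'c' @ 6: {1,2,4,6,8,10,12,15}  ✓accept
'd' @ 7: {3,9,13,14}
'c' @ 8: {1,2,4,6,8,10,12,15}  ✓accept
final: {1,2,4,6,8,10,12,15}; accept 1 in set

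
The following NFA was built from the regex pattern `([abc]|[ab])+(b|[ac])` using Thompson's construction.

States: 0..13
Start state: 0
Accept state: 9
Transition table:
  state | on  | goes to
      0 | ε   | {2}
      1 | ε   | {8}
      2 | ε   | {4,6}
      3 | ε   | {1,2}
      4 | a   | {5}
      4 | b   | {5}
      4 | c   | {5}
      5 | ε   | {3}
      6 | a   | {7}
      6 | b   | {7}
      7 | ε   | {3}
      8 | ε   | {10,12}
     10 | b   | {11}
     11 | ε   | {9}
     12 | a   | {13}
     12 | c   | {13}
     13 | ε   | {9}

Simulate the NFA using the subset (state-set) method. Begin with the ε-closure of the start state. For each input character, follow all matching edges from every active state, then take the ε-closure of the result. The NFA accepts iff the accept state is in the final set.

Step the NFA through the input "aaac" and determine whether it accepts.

Answer: ACCEPT

Trace:
start: ε-closure({0}) = {0,2,4,6}
'a' @ 1: {1,2,3,4,5,6,7,8,10,12}
'a' @ 2: {1,2,3,4,5,6,7,8,9,10,12,13}  [accepting]
'a' @ 3: {1,2,3,4,5,6,7,8,9,10,12,13}  [accepting]
'c' @ 4: {1,2,3,4,5,6,8,9,10,12,13}  [accepting]
after full input: {1,2,3,4,5,6,8,9,10,12,13}  (accept=9 in)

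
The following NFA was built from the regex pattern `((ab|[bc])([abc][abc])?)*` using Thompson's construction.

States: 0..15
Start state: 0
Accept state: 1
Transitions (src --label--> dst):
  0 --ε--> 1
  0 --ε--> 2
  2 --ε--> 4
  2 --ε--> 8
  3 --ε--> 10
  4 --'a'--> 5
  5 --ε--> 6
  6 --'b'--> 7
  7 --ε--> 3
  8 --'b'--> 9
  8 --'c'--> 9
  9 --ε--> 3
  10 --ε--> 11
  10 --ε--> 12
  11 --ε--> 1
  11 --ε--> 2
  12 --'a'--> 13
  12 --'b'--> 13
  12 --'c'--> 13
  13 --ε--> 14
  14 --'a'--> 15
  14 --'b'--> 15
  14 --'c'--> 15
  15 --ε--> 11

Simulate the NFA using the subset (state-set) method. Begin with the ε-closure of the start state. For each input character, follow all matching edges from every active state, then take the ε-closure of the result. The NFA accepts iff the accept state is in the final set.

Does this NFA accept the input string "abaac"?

start: ε-closure({0}) = {0,1,2,4,8}
'a' @ 1: {5,6}
'b' @ 2: {1,2,3,4,7,8,10,11,12}  [accepting]
'a' @ 3: {5,6,13,14}
'a' @ 4: {1,2,4,8,11,15}  [accepting]
'c' @ 5: {1,2,3,4,8,9,10,11,12}  [accepting]
after full input: {1,2,3,4,8,9,10,11,12}  (accept=1 in)

Answer: ACCEPT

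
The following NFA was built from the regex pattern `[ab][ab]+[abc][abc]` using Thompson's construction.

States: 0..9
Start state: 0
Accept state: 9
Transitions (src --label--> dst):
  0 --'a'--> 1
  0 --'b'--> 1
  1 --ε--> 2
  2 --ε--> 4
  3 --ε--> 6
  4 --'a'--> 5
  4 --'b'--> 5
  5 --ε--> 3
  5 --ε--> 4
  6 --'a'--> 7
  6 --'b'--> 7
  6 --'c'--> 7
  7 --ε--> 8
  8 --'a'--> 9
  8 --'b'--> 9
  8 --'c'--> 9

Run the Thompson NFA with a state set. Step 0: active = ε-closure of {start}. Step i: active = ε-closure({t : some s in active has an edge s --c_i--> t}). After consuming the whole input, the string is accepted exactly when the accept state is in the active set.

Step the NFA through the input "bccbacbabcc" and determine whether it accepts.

S₀ = ε-closure({0}) = {0}
'b' @ 1: {1,2,4}
'c' @ 2: {}  — dead — no transitions
rest 'cbacbabcc' ignored (set empty)
end set {} — state 9 not in

Answer: REJECT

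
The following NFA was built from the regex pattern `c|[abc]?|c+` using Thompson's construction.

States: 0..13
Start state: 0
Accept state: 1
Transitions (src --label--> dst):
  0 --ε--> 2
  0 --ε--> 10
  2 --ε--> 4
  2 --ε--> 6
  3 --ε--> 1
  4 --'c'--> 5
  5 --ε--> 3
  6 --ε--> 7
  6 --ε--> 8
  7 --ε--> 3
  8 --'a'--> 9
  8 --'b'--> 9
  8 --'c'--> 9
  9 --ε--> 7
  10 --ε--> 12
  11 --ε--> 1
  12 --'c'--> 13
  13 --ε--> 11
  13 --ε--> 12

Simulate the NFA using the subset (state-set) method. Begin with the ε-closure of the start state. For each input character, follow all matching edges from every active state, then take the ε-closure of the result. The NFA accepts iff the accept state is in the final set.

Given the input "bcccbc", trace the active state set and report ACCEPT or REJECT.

Answer: REJECT

Steps:
initial (ε-close {0}): {0,1,2,3,4,6,7,8,10,12}
'b' @ 1: {1,3,7,9}  ✓accept
'c' @ 2: {}  — dead — no transitions
rest 'ccbc' ignored (set empty)
final: {}; accept 1 not in set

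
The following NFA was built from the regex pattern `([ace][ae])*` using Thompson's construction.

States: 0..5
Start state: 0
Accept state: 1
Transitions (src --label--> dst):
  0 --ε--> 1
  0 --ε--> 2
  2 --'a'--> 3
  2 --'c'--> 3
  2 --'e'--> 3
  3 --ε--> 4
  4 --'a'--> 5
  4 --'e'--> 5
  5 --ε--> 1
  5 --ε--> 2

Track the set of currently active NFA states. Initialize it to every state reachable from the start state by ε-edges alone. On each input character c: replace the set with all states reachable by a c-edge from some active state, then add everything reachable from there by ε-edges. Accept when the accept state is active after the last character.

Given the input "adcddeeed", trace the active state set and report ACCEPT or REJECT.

Answer: REJECT

Steps:
start: ε-closure({0}) = {0,1,2}
'a' @ 1: {3,4}
'd' @ 2: {}  — dead — no transitions
rest 'cddeeed' ignored (set empty)
end set {} — state 1 not in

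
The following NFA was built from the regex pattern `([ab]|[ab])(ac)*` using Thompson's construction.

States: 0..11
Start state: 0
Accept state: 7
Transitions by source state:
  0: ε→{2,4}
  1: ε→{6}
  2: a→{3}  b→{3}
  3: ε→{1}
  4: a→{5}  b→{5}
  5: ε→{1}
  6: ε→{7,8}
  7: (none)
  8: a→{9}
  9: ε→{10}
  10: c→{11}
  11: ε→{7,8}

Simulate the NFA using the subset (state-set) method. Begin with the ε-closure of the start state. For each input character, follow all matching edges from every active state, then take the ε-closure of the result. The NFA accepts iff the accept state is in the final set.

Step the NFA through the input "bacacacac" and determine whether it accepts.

Answer: ACCEPT

Steps:
initial (ε-close {0}): {0,2,4}
'b' @ 1: {1,3,5,6,7,8}  [accepting]
'a' @ 2: {9,10}
'c' @ 3: {7,8,11}  [accepting]
'a' @ 4: {9,10}
'c' @ 5: {7,8,11}  [accepting]
'a' @ 6: {9,10}
'c' @ 7: {7,8,11}  [accepting]
'a' @ 8: {9,10}
'c' @ 9: {7,8,11}  [accepting]
after full input: {7,8,11}  (accept=7 in)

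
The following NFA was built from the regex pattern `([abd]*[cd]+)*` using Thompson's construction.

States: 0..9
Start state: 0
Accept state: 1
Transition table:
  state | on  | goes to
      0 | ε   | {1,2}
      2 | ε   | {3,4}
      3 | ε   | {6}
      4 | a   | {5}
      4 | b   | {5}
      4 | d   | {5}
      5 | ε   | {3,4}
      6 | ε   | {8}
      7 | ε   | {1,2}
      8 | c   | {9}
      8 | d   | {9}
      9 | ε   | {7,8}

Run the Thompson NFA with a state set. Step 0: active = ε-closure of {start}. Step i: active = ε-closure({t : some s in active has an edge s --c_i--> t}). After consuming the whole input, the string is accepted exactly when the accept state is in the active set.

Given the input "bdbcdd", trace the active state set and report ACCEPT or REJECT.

Answer: ACCEPT

Derivation:
start: ε-closure({0}) = {0,1,2,3,4,6,8}
'b' @ 1: {3,4,5,6,8}
'd' @ 2: {1,2,3,4,5,6,7,8,9}  (accept∈set)
'b' @ 3: {3,4,5,6,8}
'c' @ 4: {1,2,3,4,6,7,8,9}  (accept∈set)
'd' @ 5: {1,2,3,4,5,6,7,8,9}  (accept∈set)
'd' @ 6: {1,2,3,4,5,6,7,8,9}  (accept∈set)
final: {1,2,3,4,5,6,7,8,9}; accept 1 in set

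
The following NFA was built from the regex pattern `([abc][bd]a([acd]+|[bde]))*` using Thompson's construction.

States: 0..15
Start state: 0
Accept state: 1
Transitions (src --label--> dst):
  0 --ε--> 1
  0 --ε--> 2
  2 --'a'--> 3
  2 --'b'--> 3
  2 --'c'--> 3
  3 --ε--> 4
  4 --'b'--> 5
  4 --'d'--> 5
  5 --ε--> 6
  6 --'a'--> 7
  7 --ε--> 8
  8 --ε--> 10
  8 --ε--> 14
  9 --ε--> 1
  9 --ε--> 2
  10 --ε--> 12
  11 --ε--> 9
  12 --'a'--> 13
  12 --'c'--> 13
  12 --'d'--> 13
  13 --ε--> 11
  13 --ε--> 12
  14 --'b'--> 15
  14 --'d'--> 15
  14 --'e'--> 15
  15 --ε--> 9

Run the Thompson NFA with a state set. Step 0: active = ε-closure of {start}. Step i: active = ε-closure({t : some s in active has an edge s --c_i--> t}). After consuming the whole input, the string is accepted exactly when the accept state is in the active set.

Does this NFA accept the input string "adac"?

S₀ = ε-closure({0}) = {0,1,2}
'a' @ 1: {3,4}
'd' @ 2: {5,6}
'a' @ 3: {7,8,10,12,14}
'c' @ 4: {1,2,9,11,12,13}  (accept∈set)
after full input: {1,2,9,11,12,13}  (accept=1 in)

Answer: ACCEPT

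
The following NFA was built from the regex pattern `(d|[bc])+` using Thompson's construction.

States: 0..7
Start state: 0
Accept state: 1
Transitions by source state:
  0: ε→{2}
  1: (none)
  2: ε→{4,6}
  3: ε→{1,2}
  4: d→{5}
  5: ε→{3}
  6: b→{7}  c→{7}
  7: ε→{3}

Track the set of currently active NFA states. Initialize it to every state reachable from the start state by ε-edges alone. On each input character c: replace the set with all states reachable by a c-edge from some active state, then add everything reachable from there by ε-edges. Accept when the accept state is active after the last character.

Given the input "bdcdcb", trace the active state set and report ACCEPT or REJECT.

start: ε-closure({0}) = {0,2,4,6}
'b' @ 1: {1,2,3,4,6,7}  ✓accept
'd' @ 2: {1,2,3,4,5,6}  ✓accept
'c' @ 3: {1,2,3,4,6,7}  ✓accept
'd' @ 4: {1,2,3,4,5,6}  ✓accept
'c' @ 5: {1,2,3,4,6,7}  ✓accept
'b' @ 6: {1,2,3,4,6,7}  ✓accept
end set {1,2,3,4,6,7} — state 1 in

Answer: ACCEPT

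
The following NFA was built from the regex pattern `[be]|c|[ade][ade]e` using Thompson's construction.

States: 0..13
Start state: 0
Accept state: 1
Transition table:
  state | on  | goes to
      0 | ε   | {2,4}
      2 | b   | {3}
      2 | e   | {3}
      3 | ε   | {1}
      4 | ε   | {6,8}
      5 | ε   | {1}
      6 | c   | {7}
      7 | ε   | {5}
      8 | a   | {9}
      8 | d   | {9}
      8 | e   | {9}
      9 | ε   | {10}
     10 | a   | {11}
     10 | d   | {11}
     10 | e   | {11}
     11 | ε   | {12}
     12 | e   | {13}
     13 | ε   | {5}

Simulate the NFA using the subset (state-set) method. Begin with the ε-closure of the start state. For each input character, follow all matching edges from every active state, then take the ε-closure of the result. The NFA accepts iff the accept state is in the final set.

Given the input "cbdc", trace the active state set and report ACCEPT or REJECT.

Answer: REJECT

Trace:
initial (ε-close {0}): {0,2,4,6,8}
'c' @ 1: {1,5,7}  (accept∈set)
'b' @ 2: {}  — state set empty
rest 'dc' ignored (set empty)
end set {} — state 1 not in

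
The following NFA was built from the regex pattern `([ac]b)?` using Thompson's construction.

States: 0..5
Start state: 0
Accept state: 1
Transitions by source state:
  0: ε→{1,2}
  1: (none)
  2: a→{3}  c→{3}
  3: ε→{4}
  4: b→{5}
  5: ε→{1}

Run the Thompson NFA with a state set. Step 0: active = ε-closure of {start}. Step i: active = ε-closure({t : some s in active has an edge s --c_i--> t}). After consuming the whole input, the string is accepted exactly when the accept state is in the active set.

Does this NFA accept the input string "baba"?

initial (ε-close {0}): {0,1,2}
'b' @ 1: {}  — state set empty
rest 'aba' ignored (set empty)
after full input: {}  (accept=1 not in)

Answer: REJECT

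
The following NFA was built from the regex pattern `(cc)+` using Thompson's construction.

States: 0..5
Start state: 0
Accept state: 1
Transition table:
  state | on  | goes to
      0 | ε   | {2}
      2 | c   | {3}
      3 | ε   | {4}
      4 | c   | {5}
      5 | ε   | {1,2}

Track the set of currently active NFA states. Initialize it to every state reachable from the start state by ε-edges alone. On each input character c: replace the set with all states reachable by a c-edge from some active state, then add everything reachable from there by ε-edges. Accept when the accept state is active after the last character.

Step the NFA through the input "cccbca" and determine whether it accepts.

start: ε-closure({0}) = {0,2}
'c' @ 1: {3,4}
'c' @ 2: {1,2,5}  (accept∈set)
'c' @ 3: {3,4}
'b' @ 4: {}  — no active states
rest 'ca' ignored (set empty)
end set {} — state 1 not in

Answer: REJECT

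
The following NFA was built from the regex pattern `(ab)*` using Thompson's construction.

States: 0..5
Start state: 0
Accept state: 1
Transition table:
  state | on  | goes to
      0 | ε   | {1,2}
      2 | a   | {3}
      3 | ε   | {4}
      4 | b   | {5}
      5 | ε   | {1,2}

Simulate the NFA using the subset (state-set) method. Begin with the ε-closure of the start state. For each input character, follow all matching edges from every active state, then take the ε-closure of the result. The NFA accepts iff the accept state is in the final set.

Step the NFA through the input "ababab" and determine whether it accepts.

Answer: ACCEPT

Derivation:
start: ε-closure({0}) = {0,1,2}
'a' @ 1: {3,4}
'b' @ 2: {1,2,5}  (accept∈set)
'a' @ 3: {3,4}
'b' @ 4: {1,2,5}  (accept∈set)
'a' @ 5: {3,4}
'b' @ 6: {1,2,5}  (accept∈set)
final: {1,2,5}; accept 1 in set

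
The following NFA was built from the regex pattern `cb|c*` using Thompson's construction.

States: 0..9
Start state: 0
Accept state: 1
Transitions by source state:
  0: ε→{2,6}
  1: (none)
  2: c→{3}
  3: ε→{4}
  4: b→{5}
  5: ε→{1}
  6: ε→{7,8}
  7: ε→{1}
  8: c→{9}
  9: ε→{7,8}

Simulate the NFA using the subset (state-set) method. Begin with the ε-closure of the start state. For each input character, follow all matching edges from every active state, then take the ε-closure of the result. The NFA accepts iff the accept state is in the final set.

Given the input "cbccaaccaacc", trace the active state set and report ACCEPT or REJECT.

Answer: REJECT

Derivation:
initial (ε-close {0}): {0,1,2,6,7,8}
'c' @ 1: {1,3,4,7,8,9}  [accepting]
'b' @ 2: {1,5}  [accepting]
'c' @ 3: {}  — state set empty
rest 'caaccaacc' ignored (set empty)
final: {}; accept 1 not in set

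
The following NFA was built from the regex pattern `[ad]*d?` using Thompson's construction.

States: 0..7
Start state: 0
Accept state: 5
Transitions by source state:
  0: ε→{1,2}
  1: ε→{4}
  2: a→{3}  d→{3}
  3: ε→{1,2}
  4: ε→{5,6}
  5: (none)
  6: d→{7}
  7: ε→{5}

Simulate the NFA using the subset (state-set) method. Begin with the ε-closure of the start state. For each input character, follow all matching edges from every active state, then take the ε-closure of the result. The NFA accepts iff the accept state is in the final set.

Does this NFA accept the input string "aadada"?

Answer: ACCEPT

Derivation:
initial (ε-close {0}): {0,1,2,4,5,6}
'a' @ 1: {1,2,3,4,5,6}  ✓accept
'a' @ 2: {1,2,3,4,5,6}  ✓accept
'd' @ 3: {1,2,3,4,5,6,7}  ✓accept
'a' @ 4: {1,2,3,4,5,6}  ✓accept
'd' @ 5: {1,2,3,4,5,6,7}  ✓accept
'a' @ 6: {1,2,3,4,5,6}  ✓accept
end set {1,2,3,4,5,6} — state 5 in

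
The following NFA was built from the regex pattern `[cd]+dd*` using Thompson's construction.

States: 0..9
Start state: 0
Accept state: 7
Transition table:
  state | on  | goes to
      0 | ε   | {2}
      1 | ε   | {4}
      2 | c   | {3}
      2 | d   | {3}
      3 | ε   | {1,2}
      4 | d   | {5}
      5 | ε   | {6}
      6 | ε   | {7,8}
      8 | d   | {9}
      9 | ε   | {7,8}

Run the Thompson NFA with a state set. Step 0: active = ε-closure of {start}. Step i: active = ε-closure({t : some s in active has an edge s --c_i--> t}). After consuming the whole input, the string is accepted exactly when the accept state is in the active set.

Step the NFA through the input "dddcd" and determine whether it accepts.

start: ε-closure({0}) = {0,2}
'd' @ 1: {1,2,3,4}
'd' @ 2: {1,2,3,4,5,6,7,8}  (accept∈set)
'd' @ 3: {1,2,3,4,5,6,7,8,9}  (accept∈set)
'c' @ 4: {1,2,3,4}
'd' @ 5: {1,2,3,4,5,6,7,8}  (accept∈set)
after full input: {1,2,3,4,5,6,7,8}  (accept=7 in)

Answer: ACCEPT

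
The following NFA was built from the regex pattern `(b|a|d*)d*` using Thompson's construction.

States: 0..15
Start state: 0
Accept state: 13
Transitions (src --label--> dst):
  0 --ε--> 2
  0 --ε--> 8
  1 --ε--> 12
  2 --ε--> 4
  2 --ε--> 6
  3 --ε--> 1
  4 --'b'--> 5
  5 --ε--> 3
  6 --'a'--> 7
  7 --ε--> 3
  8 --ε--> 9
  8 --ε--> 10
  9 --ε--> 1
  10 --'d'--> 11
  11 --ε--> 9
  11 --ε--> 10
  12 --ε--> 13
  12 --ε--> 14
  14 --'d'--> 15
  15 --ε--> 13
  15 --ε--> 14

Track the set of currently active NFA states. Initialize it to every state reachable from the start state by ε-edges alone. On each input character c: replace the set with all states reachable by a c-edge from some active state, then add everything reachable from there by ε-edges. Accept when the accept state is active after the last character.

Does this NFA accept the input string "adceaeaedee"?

start: ε-closure({0}) = {0,1,2,4,6,8,9,10,12,13,14}
'a' @ 1: {1,3,7,12,13,14}  (accept∈set)
'd' @ 2: {13,14,15}  (accept∈set)
'c' @ 3: {}  — state set empty
rest 'eaeaedee' ignored (set empty)
after full input: {}  (accept=13 not in)

Answer: REJECT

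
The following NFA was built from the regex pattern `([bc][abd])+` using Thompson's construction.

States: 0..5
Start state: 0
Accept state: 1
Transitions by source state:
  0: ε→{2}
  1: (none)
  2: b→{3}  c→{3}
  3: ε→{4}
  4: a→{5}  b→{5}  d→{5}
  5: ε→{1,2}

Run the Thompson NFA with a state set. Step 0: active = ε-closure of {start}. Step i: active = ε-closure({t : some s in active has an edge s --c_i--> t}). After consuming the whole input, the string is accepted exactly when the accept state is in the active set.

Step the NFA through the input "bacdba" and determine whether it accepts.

Answer: ACCEPT

Trace:
start: ε-closure({0}) = {0,2}
'b' @ 1: {3,4}
'a' @ 2: {1,2,5}  [accepting]
'c' @ 3: {3,4}
'd' @ 4: {1,2,5}  [accepting]
'b' @ 5: {3,4}
'a' @ 6: {1,2,5}  [accepting]
final: {1,2,5}; accept 1 in set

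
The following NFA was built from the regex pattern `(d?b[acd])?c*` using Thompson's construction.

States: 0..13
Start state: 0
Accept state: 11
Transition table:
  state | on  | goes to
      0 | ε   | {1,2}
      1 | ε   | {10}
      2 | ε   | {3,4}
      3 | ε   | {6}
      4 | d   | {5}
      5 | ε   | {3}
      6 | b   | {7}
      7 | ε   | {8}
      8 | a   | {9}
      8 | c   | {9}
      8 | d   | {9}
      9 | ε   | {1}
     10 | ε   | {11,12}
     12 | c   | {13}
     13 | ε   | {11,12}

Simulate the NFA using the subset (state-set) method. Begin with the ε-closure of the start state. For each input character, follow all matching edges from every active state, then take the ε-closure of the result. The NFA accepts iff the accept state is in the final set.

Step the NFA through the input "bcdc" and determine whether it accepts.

initial (ε-close {0}): {0,1,2,3,4,6,10,11,12}
'b' @ 1: {7,8}
'c' @ 2: {1,9,10,11,12}  ✓accept
'd' @ 3: {}  — dead — no transitions
rest 'c' ignored (set empty)
final: {}; accept 11 not in set

Answer: REJECT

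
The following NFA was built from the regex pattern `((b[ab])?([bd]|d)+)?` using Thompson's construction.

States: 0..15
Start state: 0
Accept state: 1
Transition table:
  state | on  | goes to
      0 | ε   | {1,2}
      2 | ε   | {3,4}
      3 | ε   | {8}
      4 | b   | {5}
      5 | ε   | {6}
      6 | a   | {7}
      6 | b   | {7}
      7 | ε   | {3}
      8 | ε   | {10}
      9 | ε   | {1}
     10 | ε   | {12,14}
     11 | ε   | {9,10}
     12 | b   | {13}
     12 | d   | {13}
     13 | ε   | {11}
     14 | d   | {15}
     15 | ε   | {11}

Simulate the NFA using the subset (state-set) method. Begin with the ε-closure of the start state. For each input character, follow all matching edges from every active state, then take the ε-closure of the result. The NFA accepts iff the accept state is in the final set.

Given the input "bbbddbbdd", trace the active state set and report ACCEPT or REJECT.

initial (ε-close {0}): {0,1,2,3,4,8,10,12,14}
'b' @ 1: {1,5,6,9,10,11,12,13,14}  ✓accept
'b' @ 2: {1,3,7,8,9,10,11,12,13,14}  ✓accept
'b' @ 3: {1,9,10,11,12,13,14}  ✓accept
'd' @ 4: {1,9,10,11,12,13,14,15}  ✓accept
'd' @ 5: {1,9,10,11,12,13,14,15}  ✓accept
'b' @ 6: {1,9,10,11,12,13,14}  ✓accept
'b' @ 7: {1,9,10,11,12,13,14}  ✓accept
'd' @ 8: {1,9,10,11,12,13,14,15}  ✓accept
'd' @ 9: {1,9,10,11,12,13,14,15}  ✓accept
final: {1,9,10,11,12,13,14,15}; accept 1 in set

Answer: ACCEPT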